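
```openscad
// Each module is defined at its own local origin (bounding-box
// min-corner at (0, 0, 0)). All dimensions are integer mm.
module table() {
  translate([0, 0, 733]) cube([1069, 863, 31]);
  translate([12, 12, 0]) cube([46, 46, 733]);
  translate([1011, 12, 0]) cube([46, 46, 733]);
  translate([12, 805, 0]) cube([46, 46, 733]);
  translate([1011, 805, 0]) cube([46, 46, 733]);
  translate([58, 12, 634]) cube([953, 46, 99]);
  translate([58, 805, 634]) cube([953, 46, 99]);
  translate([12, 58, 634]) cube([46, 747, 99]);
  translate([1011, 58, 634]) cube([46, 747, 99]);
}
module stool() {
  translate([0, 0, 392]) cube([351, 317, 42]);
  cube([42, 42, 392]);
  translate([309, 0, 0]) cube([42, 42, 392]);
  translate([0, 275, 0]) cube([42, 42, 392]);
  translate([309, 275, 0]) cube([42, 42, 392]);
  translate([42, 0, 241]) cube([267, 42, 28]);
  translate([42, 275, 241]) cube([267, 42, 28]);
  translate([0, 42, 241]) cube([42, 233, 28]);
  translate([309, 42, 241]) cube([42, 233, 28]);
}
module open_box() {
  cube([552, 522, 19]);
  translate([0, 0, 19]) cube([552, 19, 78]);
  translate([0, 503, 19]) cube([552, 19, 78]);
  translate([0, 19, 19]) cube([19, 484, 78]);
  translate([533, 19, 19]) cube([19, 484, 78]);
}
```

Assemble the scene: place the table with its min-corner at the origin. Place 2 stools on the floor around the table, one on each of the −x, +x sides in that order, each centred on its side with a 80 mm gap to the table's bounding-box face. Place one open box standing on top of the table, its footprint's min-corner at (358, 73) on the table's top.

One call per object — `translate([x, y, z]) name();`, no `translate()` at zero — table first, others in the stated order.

table();
translate([-431, 273, 0]) stool();
translate([1149, 273, 0]) stool();
translate([358, 73, 764]) open_box();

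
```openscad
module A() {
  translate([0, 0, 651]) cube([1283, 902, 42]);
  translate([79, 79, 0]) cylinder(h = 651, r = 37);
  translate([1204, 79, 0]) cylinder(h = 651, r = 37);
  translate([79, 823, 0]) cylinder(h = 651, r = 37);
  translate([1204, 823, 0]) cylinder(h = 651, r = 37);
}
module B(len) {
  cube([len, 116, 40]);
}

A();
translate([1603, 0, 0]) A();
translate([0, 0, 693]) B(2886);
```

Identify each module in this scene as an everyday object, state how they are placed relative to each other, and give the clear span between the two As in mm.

Second table starts at x = 1603; first ends at x = 1283; clear span = 1603 − 1283 = 320 mm.

A is a table. B is a beam. A beam spans the tops of two tables. The clear span between the two tables is 320 mm.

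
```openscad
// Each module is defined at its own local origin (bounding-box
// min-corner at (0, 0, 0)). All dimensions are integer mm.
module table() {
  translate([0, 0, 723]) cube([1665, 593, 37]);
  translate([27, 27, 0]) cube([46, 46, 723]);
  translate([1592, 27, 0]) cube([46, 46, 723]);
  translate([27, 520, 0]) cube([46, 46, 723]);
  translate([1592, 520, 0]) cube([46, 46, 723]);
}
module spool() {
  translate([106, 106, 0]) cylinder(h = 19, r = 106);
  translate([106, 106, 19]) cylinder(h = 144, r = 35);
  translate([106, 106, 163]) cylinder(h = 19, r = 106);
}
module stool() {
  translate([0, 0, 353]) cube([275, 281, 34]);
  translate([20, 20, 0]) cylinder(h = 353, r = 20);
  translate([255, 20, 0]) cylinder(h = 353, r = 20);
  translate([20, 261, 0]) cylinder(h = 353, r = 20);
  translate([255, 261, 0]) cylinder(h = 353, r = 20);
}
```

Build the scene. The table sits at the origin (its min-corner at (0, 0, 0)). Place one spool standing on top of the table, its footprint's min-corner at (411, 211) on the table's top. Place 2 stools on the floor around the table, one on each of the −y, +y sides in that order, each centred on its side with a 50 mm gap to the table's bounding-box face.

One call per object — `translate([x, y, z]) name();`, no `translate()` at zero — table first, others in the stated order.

table();
translate([411, 211, 760]) spool();
translate([695, -331, 0]) stool();
translate([695, 643, 0]) stool();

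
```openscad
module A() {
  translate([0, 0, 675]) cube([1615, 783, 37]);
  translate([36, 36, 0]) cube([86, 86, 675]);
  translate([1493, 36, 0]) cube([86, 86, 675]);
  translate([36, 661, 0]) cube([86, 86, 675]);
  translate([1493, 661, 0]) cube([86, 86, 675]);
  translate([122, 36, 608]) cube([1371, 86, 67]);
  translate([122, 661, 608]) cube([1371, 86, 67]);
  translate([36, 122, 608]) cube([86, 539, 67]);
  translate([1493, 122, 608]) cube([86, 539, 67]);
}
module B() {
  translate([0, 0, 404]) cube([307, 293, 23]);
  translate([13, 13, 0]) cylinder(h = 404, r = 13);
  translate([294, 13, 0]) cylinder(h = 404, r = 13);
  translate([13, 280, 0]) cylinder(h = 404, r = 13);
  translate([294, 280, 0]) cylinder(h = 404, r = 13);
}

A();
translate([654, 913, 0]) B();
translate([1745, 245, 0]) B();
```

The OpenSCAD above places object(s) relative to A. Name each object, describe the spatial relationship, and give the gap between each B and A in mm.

A is a table. B is a stool. Two stools sit around the table at the +y, +x sides. The gap between each stool and the table is 130 mm.

Each stool's nearest face is 130 mm from the table's bounding box.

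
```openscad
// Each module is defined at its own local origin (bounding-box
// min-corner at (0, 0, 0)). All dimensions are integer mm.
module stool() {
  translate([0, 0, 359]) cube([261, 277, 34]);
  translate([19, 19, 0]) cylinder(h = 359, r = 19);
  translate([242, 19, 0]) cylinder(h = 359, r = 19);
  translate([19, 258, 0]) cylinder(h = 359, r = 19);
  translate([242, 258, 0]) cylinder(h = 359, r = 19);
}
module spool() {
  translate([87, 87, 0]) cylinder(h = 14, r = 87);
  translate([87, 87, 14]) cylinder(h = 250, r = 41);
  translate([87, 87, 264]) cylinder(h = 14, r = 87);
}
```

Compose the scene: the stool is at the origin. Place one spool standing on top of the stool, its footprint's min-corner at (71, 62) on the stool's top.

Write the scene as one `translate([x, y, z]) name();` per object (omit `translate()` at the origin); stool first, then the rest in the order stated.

stool();
translate([71, 62, 393]) spool();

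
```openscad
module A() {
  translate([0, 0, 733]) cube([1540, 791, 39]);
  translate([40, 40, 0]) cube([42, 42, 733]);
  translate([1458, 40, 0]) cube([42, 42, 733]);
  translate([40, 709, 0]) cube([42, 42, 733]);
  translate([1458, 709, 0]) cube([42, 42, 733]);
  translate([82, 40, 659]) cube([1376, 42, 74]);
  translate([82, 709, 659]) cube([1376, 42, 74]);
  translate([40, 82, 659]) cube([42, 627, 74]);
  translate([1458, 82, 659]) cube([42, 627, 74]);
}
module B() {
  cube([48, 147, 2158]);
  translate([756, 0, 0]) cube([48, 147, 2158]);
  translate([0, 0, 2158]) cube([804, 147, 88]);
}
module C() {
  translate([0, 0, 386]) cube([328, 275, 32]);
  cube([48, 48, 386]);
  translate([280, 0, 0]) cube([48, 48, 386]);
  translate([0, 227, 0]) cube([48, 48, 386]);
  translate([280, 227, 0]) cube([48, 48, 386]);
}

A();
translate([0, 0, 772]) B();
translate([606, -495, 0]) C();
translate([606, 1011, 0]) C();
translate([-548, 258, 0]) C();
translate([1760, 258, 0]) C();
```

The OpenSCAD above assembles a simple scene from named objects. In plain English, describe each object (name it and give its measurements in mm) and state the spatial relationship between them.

A is a rectangular dining table. The top is 1540×791×39 mm with its upper surface at z = 772 mm. It stands on four 42×42 mm square legs, each inset 40 mm from the nearest pair of top edges, running from the floor to the underside of the top. Four apron rails, 42 mm thick and 74 mm tall, run between adjacent legs with their top edges flush with the underside of the top and their outer faces flush with the legs' outer faces.

B is a door frame. The clear opening is 708 mm wide and 2158 mm high. Two 48 mm wide jambs, 147 mm deep, stand either side of the opening from the floor to the top of the opening. A 88 mm thick head sits across the top of both jambs, spanning the full outside width of the frame.

C is a four-legged stool. The seat is 328×275 mm, 32 mm thick, top at z = 418 mm. It stands on four square legs, each 48×48 mm in cross-section, from z = 0 to the seat underside, each flush with a corner of the seat.

The door frame is on top of the table. Four stools sit around the table at the −y, +y, −x, +x sides.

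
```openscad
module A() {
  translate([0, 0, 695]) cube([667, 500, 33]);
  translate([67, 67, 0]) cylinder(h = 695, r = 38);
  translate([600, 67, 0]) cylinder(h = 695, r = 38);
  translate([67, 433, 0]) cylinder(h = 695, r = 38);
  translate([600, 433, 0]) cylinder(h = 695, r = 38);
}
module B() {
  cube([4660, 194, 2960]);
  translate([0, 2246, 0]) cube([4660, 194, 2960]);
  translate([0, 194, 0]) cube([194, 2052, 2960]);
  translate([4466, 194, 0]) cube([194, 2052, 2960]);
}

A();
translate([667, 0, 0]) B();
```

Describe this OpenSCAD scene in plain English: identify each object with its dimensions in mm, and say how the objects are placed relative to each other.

A is a rectangular dining table. The top is 667×500×33 mm with its upper surface at z = 728 mm. It stands on four round legs of 76 mm diameter, each leg's bounding box inset 29 mm from the nearest pair of top edges, running from the floor to the underside of the top.

B is a box-shaped house frame (walls only): outside footprint 4660×2440 mm, wall height 2960 mm, wall thickness 194 mm. The two y-facing walls run the full x-width; the two x-facing walls fit between the inner faces of the y-facing walls.

The house frame is against the table's +x side, with their −y faces flush.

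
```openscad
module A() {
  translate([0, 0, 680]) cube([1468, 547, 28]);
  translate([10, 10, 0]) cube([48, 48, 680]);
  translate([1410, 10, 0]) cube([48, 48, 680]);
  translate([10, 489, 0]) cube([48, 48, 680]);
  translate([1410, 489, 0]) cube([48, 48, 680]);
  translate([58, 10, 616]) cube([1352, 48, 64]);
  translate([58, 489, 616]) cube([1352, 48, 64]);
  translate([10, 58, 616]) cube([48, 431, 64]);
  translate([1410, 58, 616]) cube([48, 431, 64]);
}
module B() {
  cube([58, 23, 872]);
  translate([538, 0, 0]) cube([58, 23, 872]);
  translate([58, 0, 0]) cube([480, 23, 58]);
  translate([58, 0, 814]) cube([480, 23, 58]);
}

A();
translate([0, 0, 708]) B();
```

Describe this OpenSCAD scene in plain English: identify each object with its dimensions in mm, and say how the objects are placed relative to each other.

A is a rectangular dining table. The top is 1468×547×28 mm with its upper surface at z = 708 mm. It stands on four 48×48 mm square legs, each inset 10 mm from the nearest pair of top edges, running from the floor to the underside of the top. Four apron rails, 48 mm thick and 64 mm tall, run between adjacent legs with their top edges flush with the underside of the top and their outer faces flush with the legs' outer faces.

B is a picture frame with a 480×756 mm rectangular opening (x by z) and a uniform 58 mm border on every side. Frame depth is 23 mm along y. It is built from two vertical stiles running the full outside height and two horizontal rails spanning the gap between the stiles.

The picture frame is on top of the table.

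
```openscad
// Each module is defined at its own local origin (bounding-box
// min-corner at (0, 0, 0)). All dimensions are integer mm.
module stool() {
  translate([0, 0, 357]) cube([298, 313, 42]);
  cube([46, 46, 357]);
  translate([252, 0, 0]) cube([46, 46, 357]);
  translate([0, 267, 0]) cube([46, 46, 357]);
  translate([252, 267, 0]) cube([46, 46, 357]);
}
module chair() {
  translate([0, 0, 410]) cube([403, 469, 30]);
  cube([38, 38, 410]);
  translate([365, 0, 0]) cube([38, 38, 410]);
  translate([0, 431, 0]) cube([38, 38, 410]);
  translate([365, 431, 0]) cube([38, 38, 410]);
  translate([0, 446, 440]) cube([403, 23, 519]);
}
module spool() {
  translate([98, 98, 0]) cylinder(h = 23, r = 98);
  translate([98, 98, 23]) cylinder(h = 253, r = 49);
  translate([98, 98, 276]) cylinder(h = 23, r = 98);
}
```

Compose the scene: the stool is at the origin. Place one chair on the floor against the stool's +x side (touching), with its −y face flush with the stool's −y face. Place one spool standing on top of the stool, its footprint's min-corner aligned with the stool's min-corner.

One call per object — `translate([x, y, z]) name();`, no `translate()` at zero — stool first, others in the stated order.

stool();
translate([298, 0, 0]) chair();
translate([0, 0, 399]) spool();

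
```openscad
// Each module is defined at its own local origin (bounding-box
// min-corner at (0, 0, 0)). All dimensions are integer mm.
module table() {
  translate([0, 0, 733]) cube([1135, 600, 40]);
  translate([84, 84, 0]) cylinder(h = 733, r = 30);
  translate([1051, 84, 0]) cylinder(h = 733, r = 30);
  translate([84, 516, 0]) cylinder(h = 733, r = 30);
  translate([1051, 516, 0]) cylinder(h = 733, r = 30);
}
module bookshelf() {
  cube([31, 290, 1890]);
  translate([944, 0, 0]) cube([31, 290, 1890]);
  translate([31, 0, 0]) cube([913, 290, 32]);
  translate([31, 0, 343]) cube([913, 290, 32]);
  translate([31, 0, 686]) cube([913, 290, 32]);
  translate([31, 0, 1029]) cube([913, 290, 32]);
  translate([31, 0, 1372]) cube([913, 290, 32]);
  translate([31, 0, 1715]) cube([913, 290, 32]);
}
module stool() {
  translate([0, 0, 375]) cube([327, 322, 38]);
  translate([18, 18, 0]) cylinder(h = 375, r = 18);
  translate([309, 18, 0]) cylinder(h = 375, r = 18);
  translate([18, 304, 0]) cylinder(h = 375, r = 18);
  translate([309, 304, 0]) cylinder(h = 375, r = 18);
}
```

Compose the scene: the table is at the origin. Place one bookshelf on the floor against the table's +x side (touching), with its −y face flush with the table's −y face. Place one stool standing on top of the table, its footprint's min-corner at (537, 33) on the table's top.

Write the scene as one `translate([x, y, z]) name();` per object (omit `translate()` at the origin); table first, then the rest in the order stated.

table();
translate([1135, 0, 0]) bookshelf();
translate([537, 33, 773]) stool();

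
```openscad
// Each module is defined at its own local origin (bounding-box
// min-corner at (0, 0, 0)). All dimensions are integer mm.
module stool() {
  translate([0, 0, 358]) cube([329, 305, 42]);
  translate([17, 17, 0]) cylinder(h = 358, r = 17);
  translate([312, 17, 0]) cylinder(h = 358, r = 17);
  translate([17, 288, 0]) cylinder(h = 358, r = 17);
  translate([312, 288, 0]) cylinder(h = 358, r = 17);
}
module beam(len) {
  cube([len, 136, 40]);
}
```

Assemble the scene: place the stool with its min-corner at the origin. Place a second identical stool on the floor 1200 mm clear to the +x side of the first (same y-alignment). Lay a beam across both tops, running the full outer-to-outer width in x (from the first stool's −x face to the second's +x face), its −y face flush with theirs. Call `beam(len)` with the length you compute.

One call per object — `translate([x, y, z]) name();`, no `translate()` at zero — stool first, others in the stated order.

stool();
translate([1529, 0, 0]) stool();
translate([0, 0, 400]) beam(1858);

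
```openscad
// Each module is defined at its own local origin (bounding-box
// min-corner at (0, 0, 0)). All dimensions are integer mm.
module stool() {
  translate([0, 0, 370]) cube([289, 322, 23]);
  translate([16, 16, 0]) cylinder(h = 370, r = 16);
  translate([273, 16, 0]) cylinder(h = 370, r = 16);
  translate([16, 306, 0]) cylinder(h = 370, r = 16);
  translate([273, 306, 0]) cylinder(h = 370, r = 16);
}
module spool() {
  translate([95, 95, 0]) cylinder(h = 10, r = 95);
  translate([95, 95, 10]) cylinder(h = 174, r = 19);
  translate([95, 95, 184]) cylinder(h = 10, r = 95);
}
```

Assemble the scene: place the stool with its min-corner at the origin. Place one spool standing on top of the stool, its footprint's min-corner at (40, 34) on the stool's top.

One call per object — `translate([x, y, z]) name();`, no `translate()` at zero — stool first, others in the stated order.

stool();
translate([40, 34, 393]) spool();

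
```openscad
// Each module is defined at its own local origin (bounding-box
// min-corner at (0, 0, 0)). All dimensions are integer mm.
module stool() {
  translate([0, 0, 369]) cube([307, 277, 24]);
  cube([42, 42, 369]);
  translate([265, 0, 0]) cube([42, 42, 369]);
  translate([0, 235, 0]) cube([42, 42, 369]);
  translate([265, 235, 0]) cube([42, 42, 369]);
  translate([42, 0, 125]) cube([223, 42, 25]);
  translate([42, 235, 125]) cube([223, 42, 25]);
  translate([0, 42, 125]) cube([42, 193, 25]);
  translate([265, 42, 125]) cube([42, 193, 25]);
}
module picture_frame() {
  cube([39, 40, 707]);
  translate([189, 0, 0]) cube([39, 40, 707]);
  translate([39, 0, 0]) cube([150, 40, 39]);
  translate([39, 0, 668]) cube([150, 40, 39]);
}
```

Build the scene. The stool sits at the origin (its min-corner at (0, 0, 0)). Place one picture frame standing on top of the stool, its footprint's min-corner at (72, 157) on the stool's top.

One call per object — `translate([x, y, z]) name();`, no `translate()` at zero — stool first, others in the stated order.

stool();
translate([72, 157, 393]) picture_frame();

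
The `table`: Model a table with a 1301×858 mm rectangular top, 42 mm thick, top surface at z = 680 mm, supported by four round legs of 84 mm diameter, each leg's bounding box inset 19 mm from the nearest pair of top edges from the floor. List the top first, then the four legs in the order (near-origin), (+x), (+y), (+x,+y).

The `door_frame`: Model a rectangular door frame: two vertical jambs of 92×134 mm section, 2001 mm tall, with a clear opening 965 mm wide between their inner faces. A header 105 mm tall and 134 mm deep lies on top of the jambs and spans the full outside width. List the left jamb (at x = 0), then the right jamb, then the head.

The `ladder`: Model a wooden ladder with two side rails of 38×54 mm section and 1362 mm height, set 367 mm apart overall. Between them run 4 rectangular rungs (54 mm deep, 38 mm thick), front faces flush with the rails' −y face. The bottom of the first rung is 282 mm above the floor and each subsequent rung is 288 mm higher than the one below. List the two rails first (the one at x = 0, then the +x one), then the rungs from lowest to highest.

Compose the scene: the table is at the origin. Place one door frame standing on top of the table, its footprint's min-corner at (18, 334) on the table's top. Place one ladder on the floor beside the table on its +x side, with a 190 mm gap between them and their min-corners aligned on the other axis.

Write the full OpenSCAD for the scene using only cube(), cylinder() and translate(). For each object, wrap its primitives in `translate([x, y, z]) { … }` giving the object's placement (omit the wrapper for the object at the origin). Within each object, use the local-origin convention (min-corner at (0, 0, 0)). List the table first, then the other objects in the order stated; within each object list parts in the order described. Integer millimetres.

translate([0, 0, 638]) cube([1301, 858, 42]);
translate([61, 61, 0]) cylinder(h = 638, r = 42);
translate([1240, 61, 0]) cylinder(h = 638, r = 42);
translate([61, 797, 0]) cylinder(h = 638, r = 42);
translate([1240, 797, 0]) cylinder(h = 638, r = 42);
translate([18, 334, 680]) {
  cube([92, 134, 2001]);
  translate([1057, 0, 0]) cube([92, 134, 2001]);
  translate([0, 0, 2001]) cube([1149, 134, 105]);
}
translate([1491, 0, 0]) {
  cube([38, 54, 1362]);
  translate([329, 0, 0]) cube([38, 54, 1362]);
  translate([38, 0, 282]) cube([291, 54, 38]);
  translate([38, 0, 570]) cube([291, 54, 38]);
  translate([38, 0, 858]) cube([291, 54, 38]);
  translate([38, 0, 1146]) cube([291, 54, 38]);
}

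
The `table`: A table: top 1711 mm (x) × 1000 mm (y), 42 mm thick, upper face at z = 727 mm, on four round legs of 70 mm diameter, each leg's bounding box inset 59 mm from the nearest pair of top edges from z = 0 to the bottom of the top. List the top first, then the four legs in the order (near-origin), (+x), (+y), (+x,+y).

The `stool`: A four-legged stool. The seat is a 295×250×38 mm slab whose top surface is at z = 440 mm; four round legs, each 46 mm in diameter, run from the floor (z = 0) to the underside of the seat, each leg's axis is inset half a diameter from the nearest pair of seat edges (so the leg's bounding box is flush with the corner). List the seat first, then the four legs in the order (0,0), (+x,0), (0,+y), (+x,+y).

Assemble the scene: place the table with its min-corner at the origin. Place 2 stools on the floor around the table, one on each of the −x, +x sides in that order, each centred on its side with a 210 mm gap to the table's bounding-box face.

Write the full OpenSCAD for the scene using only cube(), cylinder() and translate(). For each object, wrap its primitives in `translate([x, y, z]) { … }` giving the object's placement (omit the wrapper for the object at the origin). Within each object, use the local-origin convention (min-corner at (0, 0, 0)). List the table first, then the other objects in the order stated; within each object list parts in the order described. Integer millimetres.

translate([0, 0, 685]) cube([1711, 1000, 42]);
translate([94, 94, 0]) cylinder(h = 685, r = 35);
translate([1617, 94, 0]) cylinder(h = 685, r = 35);
translate([94, 906, 0]) cylinder(h = 685, r = 35);
translate([1617, 906, 0]) cylinder(h = 685, r = 35);
translate([-505, 375, 0]) {
  translate([0, 0, 402]) cube([295, 250, 38]);
  translate([23, 23, 0]) cylinder(h = 402, r = 23);
  translate([272, 23, 0]) cylinder(h = 402, r = 23);
  translate([23, 227, 0]) cylinder(h = 402, r = 23);
  translate([272, 227, 0]) cylinder(h = 402, r = 23);
}
translate([1921, 375, 0]) {
  translate([0, 0, 402]) cube([295, 250, 38]);
  translate([23, 23, 0]) cylinder(h = 402, r = 23);
  translate([272, 23, 0]) cylinder(h = 402, r = 23);
  translate([23, 227, 0]) cylinder(h = 402, r = 23);
  translate([272, 227, 0]) cylinder(h = 402, r = 23);
}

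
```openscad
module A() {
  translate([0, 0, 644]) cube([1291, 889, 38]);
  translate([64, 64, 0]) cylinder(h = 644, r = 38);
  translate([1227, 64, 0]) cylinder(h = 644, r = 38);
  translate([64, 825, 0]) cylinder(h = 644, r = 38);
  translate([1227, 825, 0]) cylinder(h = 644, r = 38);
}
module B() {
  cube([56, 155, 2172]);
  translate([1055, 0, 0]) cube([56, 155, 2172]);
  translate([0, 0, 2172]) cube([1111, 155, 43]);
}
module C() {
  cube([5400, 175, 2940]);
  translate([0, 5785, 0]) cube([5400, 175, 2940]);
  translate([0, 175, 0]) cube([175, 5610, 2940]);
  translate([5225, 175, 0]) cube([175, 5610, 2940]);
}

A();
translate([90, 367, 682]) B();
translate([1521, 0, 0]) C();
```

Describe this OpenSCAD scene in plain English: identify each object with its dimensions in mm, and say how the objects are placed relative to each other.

A is a table with a 1291×889 mm rectangular top, 38 mm thick, top surface at z = 682 mm, supported by four round legs of 76 mm diameter, each leg's bounding box inset 26 mm from the nearest pair of top edges, running from the floor.

B is a door frame. The clear opening is 999 mm wide and 2172 mm high. Two 56 mm wide jambs, 155 mm deep, stand either side of the opening from the floor to the top of the opening. A 43 mm thick head sits across the top of both jambs, spanning the full outside width of the frame.

C is a box-shaped house frame (walls only): outside footprint 5400×5960 mm, wall height 2940 mm, wall thickness 175 mm. The two y-facing walls run the full x-width; the two x-facing walls fit between the inner faces of the y-facing walls.

The door frame is on top of the table, centred. The house frame is on the floor beside the table on its +x side.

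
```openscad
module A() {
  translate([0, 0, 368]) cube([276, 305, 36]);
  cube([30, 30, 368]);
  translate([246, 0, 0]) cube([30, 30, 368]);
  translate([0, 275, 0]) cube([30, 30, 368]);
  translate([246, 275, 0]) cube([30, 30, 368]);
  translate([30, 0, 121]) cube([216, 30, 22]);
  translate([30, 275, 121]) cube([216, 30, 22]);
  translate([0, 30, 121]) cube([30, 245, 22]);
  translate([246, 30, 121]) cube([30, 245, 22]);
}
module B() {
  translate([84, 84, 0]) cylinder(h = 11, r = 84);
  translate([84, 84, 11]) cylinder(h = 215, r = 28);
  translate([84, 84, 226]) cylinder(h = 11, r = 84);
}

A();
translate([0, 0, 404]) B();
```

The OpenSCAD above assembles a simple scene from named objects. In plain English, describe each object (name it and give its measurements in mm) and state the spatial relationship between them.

A is a four-legged stool. The seat is 276×305 mm, 36 mm thick, top at z = 404 mm. It stands on four square legs, each 30×30 mm in cross-section, from z = 0 to the seat underside, each flush with a corner of the seat. Four stretchers, 30 mm wide and 22 mm tall, connect adjacent legs with their undersides at z = 121 mm, each running between the inner faces of the legs it joins and aligned with the legs' outer faces on the other axis.

B is a spool: two coaxial disc flanges of radius 84 mm and thickness 11 mm, joined by a core cylinder of radius 28 mm and height 215 mm. The lower flange rests on z = 0 and the three cylinders share a vertical axis.

The spool is on top of the stool.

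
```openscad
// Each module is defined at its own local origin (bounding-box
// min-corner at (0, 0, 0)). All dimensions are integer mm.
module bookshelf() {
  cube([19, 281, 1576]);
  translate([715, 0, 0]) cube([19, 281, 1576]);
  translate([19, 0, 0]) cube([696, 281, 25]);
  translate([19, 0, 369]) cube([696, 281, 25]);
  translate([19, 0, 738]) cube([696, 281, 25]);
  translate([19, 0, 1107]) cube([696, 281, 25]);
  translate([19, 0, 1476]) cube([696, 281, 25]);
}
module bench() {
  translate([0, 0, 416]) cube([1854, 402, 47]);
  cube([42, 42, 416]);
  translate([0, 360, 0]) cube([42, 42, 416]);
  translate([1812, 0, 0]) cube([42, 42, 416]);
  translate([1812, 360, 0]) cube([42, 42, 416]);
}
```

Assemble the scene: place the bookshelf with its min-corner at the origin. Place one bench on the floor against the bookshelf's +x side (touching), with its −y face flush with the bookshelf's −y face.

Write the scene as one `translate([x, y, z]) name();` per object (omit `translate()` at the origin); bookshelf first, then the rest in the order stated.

bookshelf();
translate([734, 0, 0]) bench();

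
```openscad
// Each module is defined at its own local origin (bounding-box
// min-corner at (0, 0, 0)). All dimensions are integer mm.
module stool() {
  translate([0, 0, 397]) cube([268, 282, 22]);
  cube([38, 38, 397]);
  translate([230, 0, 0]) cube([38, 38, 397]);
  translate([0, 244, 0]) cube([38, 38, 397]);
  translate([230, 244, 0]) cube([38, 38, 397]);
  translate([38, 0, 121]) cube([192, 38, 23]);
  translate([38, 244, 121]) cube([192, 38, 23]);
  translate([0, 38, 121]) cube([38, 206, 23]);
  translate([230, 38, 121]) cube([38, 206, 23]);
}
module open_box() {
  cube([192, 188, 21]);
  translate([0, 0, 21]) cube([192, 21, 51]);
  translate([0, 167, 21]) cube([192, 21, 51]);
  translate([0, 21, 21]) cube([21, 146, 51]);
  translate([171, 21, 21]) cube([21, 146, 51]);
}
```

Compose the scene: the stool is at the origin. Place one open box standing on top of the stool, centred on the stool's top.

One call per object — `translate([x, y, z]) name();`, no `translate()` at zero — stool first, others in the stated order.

stool();
translate([38, 47, 419]) open_box();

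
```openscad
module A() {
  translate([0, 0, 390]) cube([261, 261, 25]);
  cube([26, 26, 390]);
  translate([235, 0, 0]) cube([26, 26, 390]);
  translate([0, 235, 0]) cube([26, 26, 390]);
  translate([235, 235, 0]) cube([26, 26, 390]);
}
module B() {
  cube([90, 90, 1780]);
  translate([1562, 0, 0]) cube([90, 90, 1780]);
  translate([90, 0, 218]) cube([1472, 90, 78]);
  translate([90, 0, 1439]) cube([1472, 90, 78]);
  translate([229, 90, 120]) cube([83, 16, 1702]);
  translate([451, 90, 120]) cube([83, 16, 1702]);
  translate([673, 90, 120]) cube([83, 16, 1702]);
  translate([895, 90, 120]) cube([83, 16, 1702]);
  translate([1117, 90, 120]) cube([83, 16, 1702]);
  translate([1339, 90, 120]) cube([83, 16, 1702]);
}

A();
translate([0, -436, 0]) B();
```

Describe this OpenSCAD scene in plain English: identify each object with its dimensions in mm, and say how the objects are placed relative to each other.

A is a four-legged stool. The seat is a 261×261×25 mm slab whose top surface is at z = 415 mm; four square legs, each 26×26 mm in cross-section, run from the floor (z = 0) to the underside of the seat, each flush with a corner of the seat.

B is a fence section. Two 90×90 mm posts, 1780 mm tall, stand on the floor with a clear span of 1472 mm between their inner faces. Two horizontal rails of 90×78 mm section span the gap between the posts with their undersides at z = 218 mm and z = 1439 mm, flush with the posts' −y face. 6 pickets, each 83 mm wide, 16 mm thick and 1702 mm tall, are fixed to the +y face of the rails with their bottoms at z = 120 mm, evenly spaced across the span with equal gaps (rounded down to the nearest mm) at the −x end and between each pair — any rounding remainder accumulates at the +x end.

The fence section is on the floor beside the stool on its −y side.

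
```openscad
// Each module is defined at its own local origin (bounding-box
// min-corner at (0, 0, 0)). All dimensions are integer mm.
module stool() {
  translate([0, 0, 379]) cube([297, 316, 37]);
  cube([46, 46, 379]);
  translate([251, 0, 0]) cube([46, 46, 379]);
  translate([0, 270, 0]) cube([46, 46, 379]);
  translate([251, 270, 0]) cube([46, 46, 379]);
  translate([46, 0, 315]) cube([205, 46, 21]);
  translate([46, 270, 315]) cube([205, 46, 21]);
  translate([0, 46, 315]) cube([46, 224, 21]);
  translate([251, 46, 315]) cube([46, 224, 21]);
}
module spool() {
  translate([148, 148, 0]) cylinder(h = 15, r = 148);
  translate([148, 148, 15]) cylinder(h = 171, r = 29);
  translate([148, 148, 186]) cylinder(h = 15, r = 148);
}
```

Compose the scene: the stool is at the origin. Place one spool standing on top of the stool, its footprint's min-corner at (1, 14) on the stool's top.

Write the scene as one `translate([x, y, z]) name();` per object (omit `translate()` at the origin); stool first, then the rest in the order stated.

stool();
translate([1, 14, 416]) spool();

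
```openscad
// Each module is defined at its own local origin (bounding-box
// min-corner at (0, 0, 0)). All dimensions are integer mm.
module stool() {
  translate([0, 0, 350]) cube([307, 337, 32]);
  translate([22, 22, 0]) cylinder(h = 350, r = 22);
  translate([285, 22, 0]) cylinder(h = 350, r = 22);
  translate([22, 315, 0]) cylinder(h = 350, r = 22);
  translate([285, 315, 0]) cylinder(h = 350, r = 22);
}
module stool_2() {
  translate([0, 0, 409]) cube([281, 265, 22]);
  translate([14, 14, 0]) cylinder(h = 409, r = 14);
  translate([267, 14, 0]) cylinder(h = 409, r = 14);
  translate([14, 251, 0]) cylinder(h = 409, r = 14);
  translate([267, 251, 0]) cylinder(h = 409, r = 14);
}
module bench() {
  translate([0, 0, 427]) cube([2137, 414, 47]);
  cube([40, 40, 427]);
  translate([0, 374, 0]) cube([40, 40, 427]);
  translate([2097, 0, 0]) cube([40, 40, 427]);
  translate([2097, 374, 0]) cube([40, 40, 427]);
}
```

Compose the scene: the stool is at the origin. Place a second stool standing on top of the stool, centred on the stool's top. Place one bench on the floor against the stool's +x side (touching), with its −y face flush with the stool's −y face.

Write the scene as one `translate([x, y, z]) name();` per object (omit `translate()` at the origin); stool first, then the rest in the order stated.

stool();
translate([13, 36, 382]) stool_2();
translate([307, 0, 0]) bench();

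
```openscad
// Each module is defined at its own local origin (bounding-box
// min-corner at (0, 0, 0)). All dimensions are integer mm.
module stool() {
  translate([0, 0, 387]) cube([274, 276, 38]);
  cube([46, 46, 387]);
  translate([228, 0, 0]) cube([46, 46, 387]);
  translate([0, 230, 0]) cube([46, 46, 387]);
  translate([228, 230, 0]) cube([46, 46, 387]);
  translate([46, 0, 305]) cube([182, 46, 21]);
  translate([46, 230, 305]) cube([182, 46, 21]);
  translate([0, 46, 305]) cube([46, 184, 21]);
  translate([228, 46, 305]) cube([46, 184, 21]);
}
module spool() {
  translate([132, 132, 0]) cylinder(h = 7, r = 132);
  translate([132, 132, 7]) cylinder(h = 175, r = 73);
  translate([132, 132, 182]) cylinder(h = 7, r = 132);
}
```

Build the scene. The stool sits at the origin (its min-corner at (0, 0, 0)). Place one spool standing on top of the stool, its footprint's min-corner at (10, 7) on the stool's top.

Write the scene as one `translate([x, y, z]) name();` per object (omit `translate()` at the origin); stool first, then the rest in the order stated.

stool();
translate([10, 7, 425]) spool();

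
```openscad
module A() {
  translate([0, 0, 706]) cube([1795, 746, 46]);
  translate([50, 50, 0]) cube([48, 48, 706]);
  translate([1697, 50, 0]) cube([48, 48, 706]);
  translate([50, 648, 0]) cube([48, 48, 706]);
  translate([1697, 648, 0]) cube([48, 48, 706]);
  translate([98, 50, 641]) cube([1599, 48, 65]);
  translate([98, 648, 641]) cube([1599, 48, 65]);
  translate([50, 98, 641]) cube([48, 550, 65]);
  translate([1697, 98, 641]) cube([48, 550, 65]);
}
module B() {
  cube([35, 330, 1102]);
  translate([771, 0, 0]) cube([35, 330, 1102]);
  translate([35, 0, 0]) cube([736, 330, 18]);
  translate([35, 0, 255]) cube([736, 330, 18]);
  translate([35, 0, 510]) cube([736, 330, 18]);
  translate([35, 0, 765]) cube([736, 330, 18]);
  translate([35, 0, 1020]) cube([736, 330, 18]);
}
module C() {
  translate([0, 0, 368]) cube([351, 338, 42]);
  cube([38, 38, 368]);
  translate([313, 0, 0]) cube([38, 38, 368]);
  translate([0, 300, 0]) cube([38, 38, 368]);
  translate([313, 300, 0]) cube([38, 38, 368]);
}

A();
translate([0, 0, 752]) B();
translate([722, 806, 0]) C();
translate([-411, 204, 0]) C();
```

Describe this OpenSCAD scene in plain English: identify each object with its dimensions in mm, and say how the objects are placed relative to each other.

A is a rectangular dining table. The top is 1795×746×46 mm with its upper surface at z = 752 mm. It stands on four 48×48 mm square legs, each inset 50 mm from the nearest pair of top edges, running from the floor to the underside of the top. Four apron rails, 48 mm thick and 65 mm tall, run between adjacent legs with their top edges flush with the underside of the top and their outer faces flush with the legs' outer faces.

B is an open bookshelf. Two side panels, each 35 mm thick, 330 mm deep and 1102 mm tall, stand 806 mm apart (outside-to-outside). Between them sit 5 shelves, each 18 mm thick and 330 mm deep, spanning the full gap between the sides. The bottom shelf rests on the floor (its underside at z = 0) and the clear gap between one shelf's top and the next shelf's underside is 237 mm.

C is a four-legged stool. The seat is a 351×338×42 mm slab whose top surface is at z = 410 mm; four square legs, each 38×38 mm in cross-section, run from the floor (z = 0) to the underside of the seat, each flush with a corner of the seat.

The bookshelf is on top of the table. Two stools sit around the table at the +y, −x sides.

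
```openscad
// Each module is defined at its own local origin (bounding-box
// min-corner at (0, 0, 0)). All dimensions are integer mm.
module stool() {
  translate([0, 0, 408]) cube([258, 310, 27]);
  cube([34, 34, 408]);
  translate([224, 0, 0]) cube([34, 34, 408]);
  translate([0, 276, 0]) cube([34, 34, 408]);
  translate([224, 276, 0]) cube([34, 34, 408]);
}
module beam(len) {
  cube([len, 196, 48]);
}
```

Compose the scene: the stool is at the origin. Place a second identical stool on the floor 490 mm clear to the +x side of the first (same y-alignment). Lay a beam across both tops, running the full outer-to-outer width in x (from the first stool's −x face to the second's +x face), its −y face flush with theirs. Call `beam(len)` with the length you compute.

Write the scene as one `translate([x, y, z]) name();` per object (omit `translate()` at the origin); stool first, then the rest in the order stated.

stool();
translate([748, 0, 0]) stool();
translate([0, 0, 435]) beam(1006);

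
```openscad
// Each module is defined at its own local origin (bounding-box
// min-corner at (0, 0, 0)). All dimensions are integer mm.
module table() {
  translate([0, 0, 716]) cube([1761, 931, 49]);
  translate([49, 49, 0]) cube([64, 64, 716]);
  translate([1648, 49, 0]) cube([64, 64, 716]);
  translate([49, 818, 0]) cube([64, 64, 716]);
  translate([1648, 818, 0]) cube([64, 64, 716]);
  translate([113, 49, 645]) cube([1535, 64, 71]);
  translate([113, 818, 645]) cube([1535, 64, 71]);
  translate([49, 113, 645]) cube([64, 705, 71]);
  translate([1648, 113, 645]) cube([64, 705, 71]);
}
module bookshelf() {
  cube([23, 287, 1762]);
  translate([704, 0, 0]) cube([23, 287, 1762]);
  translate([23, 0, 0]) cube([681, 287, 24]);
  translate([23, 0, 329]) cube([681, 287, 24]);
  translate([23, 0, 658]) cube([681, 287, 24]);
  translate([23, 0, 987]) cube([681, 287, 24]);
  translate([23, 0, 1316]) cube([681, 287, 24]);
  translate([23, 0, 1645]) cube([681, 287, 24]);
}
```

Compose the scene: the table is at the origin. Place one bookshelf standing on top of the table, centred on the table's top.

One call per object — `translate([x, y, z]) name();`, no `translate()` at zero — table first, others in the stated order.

table();
translate([517, 322, 765]) bookshelf();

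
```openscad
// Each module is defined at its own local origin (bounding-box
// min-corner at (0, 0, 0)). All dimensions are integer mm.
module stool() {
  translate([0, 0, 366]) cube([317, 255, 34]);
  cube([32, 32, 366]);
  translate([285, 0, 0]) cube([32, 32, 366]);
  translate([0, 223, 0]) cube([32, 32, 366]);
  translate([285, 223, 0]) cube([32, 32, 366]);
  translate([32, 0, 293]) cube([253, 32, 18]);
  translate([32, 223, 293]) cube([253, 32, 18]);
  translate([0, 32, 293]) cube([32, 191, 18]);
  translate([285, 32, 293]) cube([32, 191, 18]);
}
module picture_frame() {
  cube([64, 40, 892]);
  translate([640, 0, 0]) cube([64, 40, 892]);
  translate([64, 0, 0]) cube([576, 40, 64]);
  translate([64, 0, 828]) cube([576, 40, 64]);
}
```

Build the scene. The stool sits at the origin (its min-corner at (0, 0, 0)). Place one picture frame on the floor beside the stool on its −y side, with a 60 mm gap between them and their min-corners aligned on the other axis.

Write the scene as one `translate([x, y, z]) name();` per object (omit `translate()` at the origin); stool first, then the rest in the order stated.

stool();
translate([0, -100, 0]) picture_frame();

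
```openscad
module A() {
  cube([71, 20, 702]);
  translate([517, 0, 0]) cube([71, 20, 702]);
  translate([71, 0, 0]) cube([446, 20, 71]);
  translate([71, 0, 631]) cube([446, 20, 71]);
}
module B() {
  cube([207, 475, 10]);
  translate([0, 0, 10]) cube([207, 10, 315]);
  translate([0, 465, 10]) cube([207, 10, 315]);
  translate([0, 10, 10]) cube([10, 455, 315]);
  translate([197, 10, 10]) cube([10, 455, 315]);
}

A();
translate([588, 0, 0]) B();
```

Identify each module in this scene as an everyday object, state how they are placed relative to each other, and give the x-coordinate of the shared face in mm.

A is a picture frame. B is an open box. The open box is against the picture frame's +x side, with their −y faces flush. The x-coordinate of the shared face is 588 mm.

The picture frame's +x face and the open box's −x face are both at x = 588 mm.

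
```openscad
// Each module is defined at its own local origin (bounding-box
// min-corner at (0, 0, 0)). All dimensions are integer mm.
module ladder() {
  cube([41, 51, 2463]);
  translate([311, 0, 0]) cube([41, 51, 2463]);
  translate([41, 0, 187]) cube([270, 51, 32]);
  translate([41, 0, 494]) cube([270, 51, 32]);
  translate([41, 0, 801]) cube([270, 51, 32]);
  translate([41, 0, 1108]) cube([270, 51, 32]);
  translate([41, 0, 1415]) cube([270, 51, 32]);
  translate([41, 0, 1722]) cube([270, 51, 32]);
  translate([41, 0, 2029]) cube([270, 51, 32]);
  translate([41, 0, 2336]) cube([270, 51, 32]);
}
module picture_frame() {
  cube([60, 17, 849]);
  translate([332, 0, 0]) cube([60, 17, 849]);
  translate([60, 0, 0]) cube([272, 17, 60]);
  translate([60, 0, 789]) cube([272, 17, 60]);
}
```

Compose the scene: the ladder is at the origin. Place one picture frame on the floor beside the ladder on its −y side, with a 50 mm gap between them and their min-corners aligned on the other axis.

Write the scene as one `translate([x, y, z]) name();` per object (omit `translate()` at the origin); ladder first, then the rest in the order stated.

ladder();
translate([0, -67, 0]) picture_frame();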